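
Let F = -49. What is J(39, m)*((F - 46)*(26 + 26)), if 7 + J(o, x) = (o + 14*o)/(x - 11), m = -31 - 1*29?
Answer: 5345080/71 ≈ 75283.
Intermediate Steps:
m = -60 (m = -31 - 29 = -60)
J(o, x) = -7 + 15*o/(-11 + x) (J(o, x) = -7 + (o + 14*o)/(x - 11) = -7 + (15*o)/(-11 + x) = -7 + 15*o/(-11 + x))
J(39, m)*((F - 46)*(26 + 26)) = ((77 - 7*(-60) + 15*39)/(-11 - 60))*((-49 - 46)*(26 + 26)) = ((77 + 420 + 585)/(-71))*(-95*52) = -1/71*1082*(-4940) = -1082/71*(-4940) = 5345080/71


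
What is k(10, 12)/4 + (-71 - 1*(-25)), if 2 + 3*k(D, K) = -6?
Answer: -140/3 ≈ -46.667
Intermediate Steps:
k(D, K) = -8/3 (k(D, K) = -⅔ + (⅓)*(-6) = -⅔ - 2 = -8/3)
k(10, 12)/4 + (-71 - 1*(-25)) = -8/3/4 + (-71 - 1*(-25)) = (¼)*(-8/3) + (-71 + 25) = -⅔ - 46 = -140/3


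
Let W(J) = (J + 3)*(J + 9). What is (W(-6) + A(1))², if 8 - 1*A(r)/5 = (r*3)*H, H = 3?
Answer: 196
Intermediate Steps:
W(J) = (3 + J)*(9 + J)
A(r) = 40 - 45*r (A(r) = 40 - 5*r*3*3 = 40 - 5*3*r*3 = 40 - 45*r)
(W(-6) + A(1))² = ((27 + (-6)² + 12*(-6)) + (40 - 45*1))² = ((27 + 36 - 72) + (40 - 45))² = (-9 - 5)² = (-14)² = 196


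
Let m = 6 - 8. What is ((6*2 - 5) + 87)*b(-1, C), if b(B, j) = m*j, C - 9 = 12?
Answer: -3948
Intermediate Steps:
m = -2
C = 21 (C = 9 + 12 = 21)
b(B, j) = -2*j
((6*2 - 5) + 87)*b(-1, C) = ((6*2 - 5) + 87)*(-2*21) = ((12 - 5) + 87)*(-42) = (7 + 87)*(-42) = 94*(-42) = -3948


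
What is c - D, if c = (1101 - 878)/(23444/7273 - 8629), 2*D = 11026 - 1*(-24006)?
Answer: -1098872663747/62735273 ≈ -17516.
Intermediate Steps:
D = 17516 (D = (11026 - 1*(-24006))/2 = (11026 + 24006)/2 = (1/2)*35032 = 17516)
c = -1621879/62735273 (c = 223/(23444*(1/7273) - 8629) = 223/(23444/7273 - 8629) = 223/(-62735273/7273) = 223*(-7273/62735273) = -1621879/62735273 ≈ -0.025853)
c - D = -1621879/62735273 - 1*17516 = -1621879/62735273 - 17516 = -1098872663747/62735273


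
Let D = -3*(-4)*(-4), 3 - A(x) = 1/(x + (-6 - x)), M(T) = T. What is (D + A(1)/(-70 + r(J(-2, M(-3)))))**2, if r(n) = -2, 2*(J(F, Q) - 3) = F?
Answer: 430770025/186624 ≈ 2308.2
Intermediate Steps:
J(F, Q) = 3 + F/2
A(x) = 19/6 (A(x) = 3 - 1/(x + (-6 - x)) = 3 - 1/(-6) = 3 - 1*(-1/6) = 3 + 1/6 = 19/6)
D = -48 (D = 12*(-4) = -48)
(D + A(1)/(-70 + r(J(-2, M(-3)))))**2 = (-48 + 19/(6*(-70 - 2)))**2 = (-48 + (19/6)/(-72))**2 = (-48 + (19/6)*(-1/72))**2 = (-48 - 19/432)**2 = (-20755/432)**2 = 430770025/186624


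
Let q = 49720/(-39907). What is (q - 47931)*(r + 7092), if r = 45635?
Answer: -100857900087599/39907 ≈ -2.5273e+9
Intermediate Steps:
q = -49720/39907 (q = 49720*(-1/39907) = -49720/39907 ≈ -1.2459)
(q - 47931)*(r + 7092) = (-49720/39907 - 47931)*(45635 + 7092) = -1912832137/39907*52727 = -100857900087599/39907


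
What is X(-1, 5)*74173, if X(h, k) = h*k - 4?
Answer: -667557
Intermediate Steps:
X(h, k) = -4 + h*k
X(-1, 5)*74173 = (-4 - 1*5)*74173 = (-4 - 5)*74173 = -9*74173 = -667557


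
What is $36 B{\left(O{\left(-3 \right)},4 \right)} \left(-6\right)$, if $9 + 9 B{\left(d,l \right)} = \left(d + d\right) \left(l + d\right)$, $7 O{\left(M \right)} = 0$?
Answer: $216$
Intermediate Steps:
$O{\left(M \right)} = 0$ ($O{\left(M \right)} = \frac{1}{7} \cdot 0 = 0$)
$B{\left(d,l \right)} = -1 + \frac{2 d \left(d + l\right)}{9}$ ($B{\left(d,l \right)} = -1 + \frac{\left(d + d\right) \left(l + d\right)}{9} = -1 + \frac{2 d \left(d + l\right)}{9}$)
$36 B{\left(O{\left(-3 \right)},4 \right)} \left(-6\right) = 36 \left(-1 + \frac{2 \cdot 0^{2}}{9} + \frac{2}{9} \cdot 0 \cdot 4\right) \left(-6\right) = 36 \left(-1 + \frac{2}{9} \cdot 0 + 0\right) \left(-6\right) = 36 \left(-1 + 0 + 0\right) \left(-6\right) = 36 \left(-1\right) \left(-6\right) = \left(-36\right) \left(-6\right) = 216$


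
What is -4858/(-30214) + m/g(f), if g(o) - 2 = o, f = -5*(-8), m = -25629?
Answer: -129025095/211498 ≈ -610.05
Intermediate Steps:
f = 40
g(o) = 2 + o
-4858/(-30214) + m/g(f) = -4858/(-30214) - 25629/(2 + 40) = -4858*(-1/30214) - 25629/42 = 2429/15107 - 25629*1/42 = 2429/15107 - 8543/14 = -129025095/211498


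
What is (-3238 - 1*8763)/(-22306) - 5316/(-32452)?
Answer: 6684673/9524662 ≈ 0.70183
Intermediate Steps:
(-3238 - 1*8763)/(-22306) - 5316/(-32452) = (-3238 - 8763)*(-1/22306) - 5316*(-1/32452) = -12001*(-1/22306) + 1329/8113 = 12001/22306 + 1329/8113 = 6684673/9524662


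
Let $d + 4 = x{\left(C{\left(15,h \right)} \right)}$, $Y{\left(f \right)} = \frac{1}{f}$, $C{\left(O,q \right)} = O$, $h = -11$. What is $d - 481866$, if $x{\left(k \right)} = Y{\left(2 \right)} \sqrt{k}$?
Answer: $-481870 + \frac{\sqrt{15}}{2} \approx -4.8187 \cdot 10^{5}$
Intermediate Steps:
$x{\left(k \right)} = \frac{\sqrt{k}}{2}$
$d = -4 + \frac{\sqrt{15}}{2} \approx -2.0635$
$d - 481866 = \left(-4 + \frac{\sqrt{15}}{2}\right) - 481866 = -481870 + \frac{\sqrt{15}}{2}$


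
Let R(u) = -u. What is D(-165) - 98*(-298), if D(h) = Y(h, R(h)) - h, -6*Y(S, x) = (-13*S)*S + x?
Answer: 88329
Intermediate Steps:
Y(S, x) = -x/6 + 13*S²/6 (Y(S, x) = -((-13*S)*S + x)/6 = -(-13*S² + x)/6 = -(x - 13*S²)/6 = -x/6 + 13*S²/6)
D(h) = -5*h/6 + 13*h²/6 (D(h) = (-(-1)*h/6 + 13*h²/6) - h = (h/6 + 13*h²/6) - h = -5*h/6 + 13*h²/6)
D(-165) - 98*(-298) = (⅙)*(-165)*(-5 + 13*(-165)) - 98*(-298) = (⅙)*(-165)*(-5 - 2145) - 1*(-29204) = (⅙)*(-165)*(-2150) + 29204 = 59125 + 29204 = 88329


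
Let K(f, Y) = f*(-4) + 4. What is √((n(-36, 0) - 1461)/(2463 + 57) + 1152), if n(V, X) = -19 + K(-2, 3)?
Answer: √50777510/210 ≈ 33.933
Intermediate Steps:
K(f, Y) = 4 - 4*f (K(f, Y) = -4*f + 4 = 4 - 4*f)
n(V, X) = -7 (n(V, X) = -19 + (4 - 4*(-2)) = -19 + (4 + 8) = -19 + 12 = -7)
√((n(-36, 0) - 1461)/(2463 + 57) + 1152) = √((-7 - 1461)/(2463 + 57) + 1152) = √(-1468/2520 + 1152) = √(-1468*1/2520 + 1152) = √(-367/630 + 1152) = √(725393/630) = √50777510/210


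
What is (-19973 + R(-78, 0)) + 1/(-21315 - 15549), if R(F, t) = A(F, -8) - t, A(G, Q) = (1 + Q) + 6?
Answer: -736321537/36864 ≈ -19974.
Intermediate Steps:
A(G, Q) = 7 + Q
R(F, t) = -1 - t (R(F, t) = (7 - 8) - t = -1 - t)
(-19973 + R(-78, 0)) + 1/(-21315 - 15549) = (-19973 + (-1 - 1*0)) + 1/(-21315 - 15549) = (-19973 + (-1 + 0)) + 1/(-36864) = (-19973 - 1) - 1/36864 = -19974 - 1/36864 = -736321537/36864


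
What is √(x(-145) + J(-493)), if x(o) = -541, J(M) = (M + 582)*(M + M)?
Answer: I*√88295 ≈ 297.14*I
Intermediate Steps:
J(M) = 2*M*(582 + M) (J(M) = (582 + M)*(2*M) = 2*M*(582 + M))
√(x(-145) + J(-493)) = √(-541 + 2*(-493)*(582 - 493)) = √(-541 + 2*(-493)*89) = √(-541 - 87754) = √(-88295) = I*√88295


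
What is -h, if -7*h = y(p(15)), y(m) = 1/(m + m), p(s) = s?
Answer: 1/210 ≈ 0.0047619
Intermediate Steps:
y(m) = 1/(2*m)
h = -1/210 (h = -1/(14*15) = -⅐*1/30 = -1/210 ≈ -0.0047619)
-h = -1*(-1/210) = 1/210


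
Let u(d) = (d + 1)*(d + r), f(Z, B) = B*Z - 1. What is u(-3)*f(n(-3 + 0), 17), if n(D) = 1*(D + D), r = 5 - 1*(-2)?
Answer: 824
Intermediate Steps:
r = 7 (r = 5 + 2 = 7)
n(D) = 2*D (n(D) = 1*(2*D) = 2*D)
f(Z, B) = -1 + B*Z
u(d) = (1 + d)*(7 + d) (u(d) = (d + 1)*(d + 7) = (1 + d)*(7 + d))
u(-3)*f(n(-3 + 0), 17) = (7 + (-3)² + 8*(-3))*(-1 + 17*(2*(-3 + 0))) = (7 + 9 - 24)*(-1 + 17*(2*(-3))) = -8*(-1 + 17*(-6)) = -8*(-1 - 102) = -8*(-103) = 824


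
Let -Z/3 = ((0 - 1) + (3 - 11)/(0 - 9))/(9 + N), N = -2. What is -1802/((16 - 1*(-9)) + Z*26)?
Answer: -37842/551 ≈ -68.679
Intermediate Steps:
Z = 1/21 (Z = -3*((0 - 1) + (3 - 11)/(0 - 9))/(9 - 2) = -3*(-1 - 8/(-9))/7 = -3*(-1 - 8*(-⅑))/7 = -3*(-1 + 8/9)/7 = -(-1)/(3*7) = -3*(-1/63) = 1/21 ≈ 0.047619)
-1802/((16 - 1*(-9)) + Z*26) = -1802/((16 - 1*(-9)) + (1/21)*26) = -1802/((16 + 9) + 26/21) = -1802/(25 + 26/21) = -1802/551/21 = -1802*21/551 = -37842/551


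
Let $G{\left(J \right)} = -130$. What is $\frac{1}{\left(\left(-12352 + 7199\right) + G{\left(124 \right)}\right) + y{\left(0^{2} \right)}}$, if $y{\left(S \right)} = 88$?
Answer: $- \frac{1}{5195} \approx -0.00019249$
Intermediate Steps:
$\frac{1}{\left(\left(-12352 + 7199\right) + G{\left(124 \right)}\right) + y{\left(0^{2} \right)}} = \frac{1}{\left(\left(-12352 + 7199\right) - 130\right) + 88} = \frac{1}{\left(-5153 - 130\right) + 88} = \frac{1}{-5283 + 88} = \frac{1}{-5195} = - \frac{1}{5195}$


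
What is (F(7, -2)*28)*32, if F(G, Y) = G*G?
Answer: 43904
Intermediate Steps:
F(G, Y) = G**2
(F(7, -2)*28)*32 = (7**2*28)*32 = (49*28)*32 = 1372*32 = 43904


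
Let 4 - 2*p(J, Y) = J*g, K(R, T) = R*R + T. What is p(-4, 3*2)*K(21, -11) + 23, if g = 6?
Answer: 6043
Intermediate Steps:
K(R, T) = T + R² (K(R, T) = R² + T = T + R²)
p(J, Y) = 2 - 3*J (p(J, Y) = 2 - J*6/2 = 2 - 3*J)
p(-4, 3*2)*K(21, -11) + 23 = (2 - 3*(-4))*(-11 + 21²) + 23 = (2 + 12)*(-11 + 441) + 23 = 14*430 + 23 = 6020 + 23 = 6043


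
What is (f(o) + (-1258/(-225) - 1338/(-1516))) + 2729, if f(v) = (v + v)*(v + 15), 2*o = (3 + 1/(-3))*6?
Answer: 529297439/170550 ≈ 3103.5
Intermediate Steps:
o = 8 (o = ((3 + 1/(-3))*6)/2 = ((3 - 1/3)*6)/2 = ((8/3)*6)/2 = (1/2)*16 = 8)
f(v) = 2*v*(15 + v) (f(v) = (2*v)*(15 + v) = 2*v*(15 + v))
(f(o) + (-1258/(-225) - 1338/(-1516))) + 2729 = (2*8*(15 + 8) + (-1258/(-225) - 1338/(-1516))) + 2729 = (2*8*23 + (-1258*(-1/225) - 1338*(-1/1516))) + 2729 = (368 + (1258/225 + 669/758)) + 2729 = (368 + 1104089/170550) + 2729 = 63866489/170550 + 2729 = 529297439/170550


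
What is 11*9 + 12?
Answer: 111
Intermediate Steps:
11*9 + 12 = 99 + 12 = 111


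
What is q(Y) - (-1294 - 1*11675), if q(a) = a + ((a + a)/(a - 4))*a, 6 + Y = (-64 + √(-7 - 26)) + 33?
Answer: (12743*√33 + 527573*I)/(√33 + 41*I) ≈ 12865.0 + 17.126*I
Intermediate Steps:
Y = -37 + I*√33 (Y = -6 + ((-64 + √(-7 - 26)) + 33) = -6 + ((-64 + √(-33)) + 33) = -6 + ((-64 + I*√33) + 33) = -6 + (-31 + I*√33) = -37 + I*√33 ≈ -37.0 + 5.7446*I)
q(a) = a + 2*a²/(-4 + a) (q(a) = a + ((2*a)/(-4 + a))*a = a + (2*a/(-4 + a))*a = a + 2*a²/(-4 + a))
q(Y) - (-1294 - 1*11675) = (-37 + I*√33)*(-4 + 3*(-37 + I*√33))/(-4 + (-37 + I*√33)) - (-1294 - 1*11675) = (-37 + I*√33)*(-4 + (-111 + 3*I*√33))/(-41 + I*√33) - (-1294 - 11675) = (-37 + I*√33)*(-115 + 3*I*√33)/(-41 + I*√33) - 1*(-12969) = (-115 + 3*I*√33)*(-37 + I*√33)/(-41 + I*√33) + 12969 = 12969 + (-115 + 3*I*√33)*(-37 + I*√33)/(-41 + I*√33)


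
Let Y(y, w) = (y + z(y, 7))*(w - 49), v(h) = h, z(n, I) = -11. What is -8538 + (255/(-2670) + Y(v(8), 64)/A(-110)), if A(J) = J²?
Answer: -1838935811/215380 ≈ -8538.1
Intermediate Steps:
Y(y, w) = (-49 + w)*(-11 + y) (Y(y, w) = (y - 11)*(w - 49) = (-11 + y)*(-49 + w) = (-49 + w)*(-11 + y))
-8538 + (255/(-2670) + Y(v(8), 64)/A(-110)) = -8538 + (255/(-2670) + (539 - 49*8 - 11*64 + 64*8)/((-110)²)) = -8538 + (255*(-1/2670) + (539 - 392 - 704 + 512)/12100) = -8538 + (-17/178 - 45*1/12100) = -8538 + (-17/178 - 9/2420) = -8538 - 21371/215380 = -1838935811/215380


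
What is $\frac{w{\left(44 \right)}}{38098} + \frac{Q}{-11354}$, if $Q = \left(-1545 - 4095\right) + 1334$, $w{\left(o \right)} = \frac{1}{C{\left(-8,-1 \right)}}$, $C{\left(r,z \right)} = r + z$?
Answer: $\frac{738219269}{1946541114} \approx 0.37925$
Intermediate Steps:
$w{\left(o \right)} = - \frac{1}{9}$ ($w{\left(o \right)} = \frac{1}{-8 - 1} = \frac{1}{-9} = - \frac{1}{9}$)
$Q = -4306$ ($Q = -5640 + 1334 = -4306$)
$\frac{w{\left(44 \right)}}{38098} + \frac{Q}{-11354} = - \frac{1}{9 \cdot 38098} - \frac{4306}{-11354} = \left(- \frac{1}{9}\right) \frac{1}{38098} - - \frac{2153}{5677} = - \frac{1}{342882} + \frac{2153}{5677} = \frac{738219269}{1946541114}$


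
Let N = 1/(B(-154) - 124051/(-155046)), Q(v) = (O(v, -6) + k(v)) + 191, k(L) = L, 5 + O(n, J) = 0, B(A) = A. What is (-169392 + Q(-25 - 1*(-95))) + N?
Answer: -4017493144534/23753033 ≈ -1.6914e+5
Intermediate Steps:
O(n, J) = -5 (O(n, J) = -5 + 0 = -5)
Q(v) = 186 + v (Q(v) = (-5 + v) + 191 = 186 + v)
N = -155046/23753033 (N = 1/(-154 - 124051/(-155046)) = 1/(-154 - 124051*(-1/155046)) = 1/(-154 + 124051/155046) = 1/(-23753033/155046) = -155046/23753033 ≈ -0.0065274)
(-169392 + Q(-25 - 1*(-95))) + N = (-169392 + (186 + (-25 - 1*(-95)))) - 155046/23753033 = (-169392 + (186 + (-25 + 95))) - 155046/23753033 = (-169392 + (186 + 70)) - 155046/23753033 = (-169392 + 256) - 155046/23753033 = -169136 - 155046/23753033 = -4017493144534/23753033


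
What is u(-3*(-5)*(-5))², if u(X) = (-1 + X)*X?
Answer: 32490000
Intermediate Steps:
u(X) = X*(-1 + X)
u(-3*(-5)*(-5))² = ((-3*(-5)*(-5))*(-1 - 3*(-5)*(-5)))² = ((15*(-5))*(-1 + 15*(-5)))² = (-75*(-1 - 75))² = (-75*(-76))² = 5700² = 32490000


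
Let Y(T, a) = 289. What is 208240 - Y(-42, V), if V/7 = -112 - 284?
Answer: 207951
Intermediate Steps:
V = -2772 (V = 7*(-112 - 284) = 7*(-396) = -2772)
208240 - Y(-42, V) = 208240 - 1*289 = 208240 - 289 = 207951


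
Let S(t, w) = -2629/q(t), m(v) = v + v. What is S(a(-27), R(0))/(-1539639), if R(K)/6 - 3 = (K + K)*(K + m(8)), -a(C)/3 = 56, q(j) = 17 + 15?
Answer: 2629/49268448 ≈ 5.3361e-5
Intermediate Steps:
q(j) = 32
a(C) = -168 (a(C) = -3*56 = -168)
m(v) = 2*v
R(K) = 18 + 12*K*(16 + K) (R(K) = 18 + 6*((K + K)*(K + 2*8)) = 18 + 6*((2*K)*(K + 16)) = 18 + 6*((2*K)*(16 + K)) = 18 + 6*(2*K*(16 + K)) = 18 + 12*K*(16 + K))
S(t, w) = -2629/32
S(a(-27), R(0))/(-1539639) = -2629/32/(-1539639) = -2629/32*(-1/1539639) = 2629/49268448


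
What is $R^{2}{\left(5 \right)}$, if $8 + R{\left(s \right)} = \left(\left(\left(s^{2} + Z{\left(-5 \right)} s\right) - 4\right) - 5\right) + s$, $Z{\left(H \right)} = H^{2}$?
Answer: $19044$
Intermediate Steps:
$R{\left(s \right)} = -17 + s^{2} + 26 s$ ($R{\left(s \right)} = -8 - \left(9 - s - s^{2} - \left(-5\right)^{2} s\right) = -8 - \left(9 - s^{2} - 26 s\right) = -8 + \left(\left(-9 + s^{2} + 25 s\right) + s\right) = -8 + \left(-9 + s^{2} + 26 s\right) = -17 + s^{2} + 26 s$)
$R^{2}{\left(5 \right)} = \left(-17 + 5^{2} + 26 \cdot 5\right)^{2} = \left(-17 + 25 + 130\right)^{2} = 138^{2} = 19044$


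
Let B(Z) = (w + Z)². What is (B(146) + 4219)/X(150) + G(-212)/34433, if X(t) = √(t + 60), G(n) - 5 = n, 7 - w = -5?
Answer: -207/34433 + 4169*√210/30 ≈ 2013.8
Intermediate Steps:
w = 12 (w = 7 - 1*(-5) = 7 + 5 = 12)
G(n) = 5 + n
X(t) = √(60 + t)
B(Z) = (12 + Z)²
(B(146) + 4219)/X(150) + G(-212)/34433 = ((12 + 146)² + 4219)/(√(60 + 150)) + (5 - 212)/34433 = (158² + 4219)/(√210) - 207*1/34433 = (24964 + 4219)*(√210/210) - 207/34433 = 29183*(√210/210) - 207/34433 = 4169*√210/30 - 207/34433 = -207/34433 + 4169*√210/30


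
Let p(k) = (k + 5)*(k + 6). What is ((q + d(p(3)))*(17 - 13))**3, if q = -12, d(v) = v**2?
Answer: 8854326300672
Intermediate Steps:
p(k) = (5 + k)*(6 + k)
((q + d(p(3)))*(17 - 13))**3 = ((-12 + (30 + 3**2 + 11*3)**2)*(17 - 13))**3 = ((-12 + (30 + 9 + 33)**2)*4)**3 = ((-12 + 72**2)*4)**3 = ((-12 + 5184)*4)**3 = (5172*4)**3 = 20688**3 = 8854326300672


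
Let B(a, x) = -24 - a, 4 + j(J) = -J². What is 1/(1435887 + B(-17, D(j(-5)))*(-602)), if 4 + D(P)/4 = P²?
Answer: 1/1440101 ≈ 6.9440e-7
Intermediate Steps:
j(J) = -4 - J²
D(P) = -16 + 4*P²
1/(1435887 + B(-17, D(j(-5)))*(-602)) = 1/(1435887 + (-24 - 1*(-17))*(-602)) = 1/(1435887 + (-24 + 17)*(-602)) = 1/(1435887 - 7*(-602)) = 1/(1435887 + 4214) = 1/1440101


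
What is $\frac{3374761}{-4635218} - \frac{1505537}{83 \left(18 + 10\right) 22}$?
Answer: $- \frac{559461507}{18540872} \approx -30.174$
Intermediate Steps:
$\frac{3374761}{-4635218} - \frac{1505537}{83 \left(18 + 10\right) 22} = 3374761 \left(- \frac{1}{4635218}\right) - \frac{1505537}{83 \cdot 28 \cdot 22} = - \frac{3374761}{4635218} - \frac{1505537}{83 \cdot 616} = - \frac{3374761}{4635218} - \frac{1505537}{51128} = - \frac{3374761}{4635218} - \frac{1649}{56} = - \frac{559461507}{18540872}$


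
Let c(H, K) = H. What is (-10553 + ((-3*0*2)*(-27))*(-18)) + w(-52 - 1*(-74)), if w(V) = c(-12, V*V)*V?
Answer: -10817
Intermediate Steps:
w(V) = -12*V
(-10553 + ((-3*0*2)*(-27))*(-18)) + w(-52 - 1*(-74)) = (-10553 + ((-3*0*2)*(-27))*(-18)) - 12*(-52 - 1*(-74)) = (-10553 + ((0*2)*(-27))*(-18)) - 12*(-52 + 74) = (-10553 + (0*(-27))*(-18)) - 12*22 = (-10553 + 0*(-18)) - 264 = (-10553 + 0) - 264 = -10553 - 264 = -10817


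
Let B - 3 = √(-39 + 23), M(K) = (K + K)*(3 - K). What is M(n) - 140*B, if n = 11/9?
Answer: -33668/81 - 560*I ≈ -415.65 - 560.0*I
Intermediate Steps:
n = 11/9 (n = 11*(⅑) = 11/9 ≈ 1.2222)
M(K) = 2*K*(3 - K) (M(K) = (2*K)*(3 - K) = 2*K*(3 - K))
B = 3 + 4*I (B = 3 + √(-39 + 23) = 3 + √(-16) = 3 + 4*I ≈ 3.0 + 4.0*I)
M(n) - 140*B = 2*(11/9)*(3 - 1*11/9) - 140*(3 + 4*I) = 2*(11/9)*(3 - 11/9) + (-420 - 560*I) = 2*(11/9)*(16/9) + (-420 - 560*I) = 352/81 + (-420 - 560*I) = -33668/81 - 560*I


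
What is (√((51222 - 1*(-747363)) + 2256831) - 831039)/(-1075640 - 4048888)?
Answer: 277013/1708176 - √763854/2562264 ≈ 0.16183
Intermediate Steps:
(√((51222 - 1*(-747363)) + 2256831) - 831039)/(-1075640 - 4048888) = (√((51222 + 747363) + 2256831) - 831039)/(-5124528) = (√(798585 + 2256831) - 831039)*(-1/5124528) = (√3055416 - 831039)*(-1/5124528) = (2*√763854 - 831039)*(-1/5124528) = (-831039 + 2*√763854)*(-1/5124528) = 277013/1708176 - √763854/2562264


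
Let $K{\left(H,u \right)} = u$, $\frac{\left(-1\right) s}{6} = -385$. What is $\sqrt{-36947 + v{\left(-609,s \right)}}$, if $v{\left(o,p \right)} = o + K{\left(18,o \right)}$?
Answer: $i \sqrt{38165} \approx 195.36 i$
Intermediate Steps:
$s = 2310$ ($s = \left(-6\right) \left(-385\right) = 2310$)
$v{\left(o,p \right)} = 2 o$ ($v{\left(o,p \right)} = o + o = 2 o$)
$\sqrt{-36947 + v{\left(-609,s \right)}} = \sqrt{-36947 + 2 \left(-609\right)} = \sqrt{-36947 - 1218} = \sqrt{-38165} = i \sqrt{38165}$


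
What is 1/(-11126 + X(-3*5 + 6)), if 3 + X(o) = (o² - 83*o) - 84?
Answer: -1/10385 ≈ -9.6293e-5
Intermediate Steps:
X(o) = -87 + o² - 83*o (X(o) = -3 + ((o² - 83*o) - 84) = -3 + (-84 + o² - 83*o) = -87 + o² - 83*o)
1/(-11126 + X(-3*5 + 6)) = 1/(-11126 + (-87 + (-3*5 + 6)² - 83*(-3*5 + 6))) = 1/(-11126 + (-87 + (-15 + 6)² - 83*(-15 + 6))) = 1/(-11126 + (-87 + (-9)² - 83*(-9))) = 1/(-11126 + (-87 + 81 + 747)) = 1/(-11126 + 741) = 1/(-10385) = -1/10385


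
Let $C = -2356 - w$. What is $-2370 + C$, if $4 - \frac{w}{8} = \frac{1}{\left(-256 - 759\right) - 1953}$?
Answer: $- \frac{1765219}{371} \approx -4758.0$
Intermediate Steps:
$w = \frac{11873}{371}$ ($w = 32 - \frac{8}{\left(-256 - 759\right) - 1953} = 32 - \frac{8}{-1015 - 1953} = 32 - \frac{8}{-2968} = 32 - - \frac{1}{371} = 32 + \frac{1}{371} = \frac{11873}{371} \approx 32.003$)
$C = - \frac{885949}{371}$ ($C = -2356 - \frac{11873}{371} = - \frac{885949}{371} \approx -2388.0$)
$-2370 + C = -2370 - \frac{885949}{371} = - \frac{1765219}{371}$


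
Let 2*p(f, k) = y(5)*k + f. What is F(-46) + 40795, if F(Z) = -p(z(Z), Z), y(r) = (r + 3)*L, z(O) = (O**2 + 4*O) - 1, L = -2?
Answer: 78923/2 ≈ 39462.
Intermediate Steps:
z(O) = -1 + O**2 + 4*O
y(r) = -6 - 2*r (y(r) = (r + 3)*(-2) = (3 + r)*(-2) = -6 - 2*r)
p(f, k) = f/2 - 8*k (p(f, k) = ((-6 - 2*5)*k + f)/2 = ((-6 - 10)*k + f)/2 = (-16*k + f)/2 = (f - 16*k)/2 = f/2 - 8*k)
F(Z) = 1/2 + 6*Z - Z**2/2 (F(Z) = -((-1 + Z**2 + 4*Z)/2 - 8*Z) = -((-1/2 + Z**2/2 + 2*Z) - 8*Z) = -(-1/2 + Z**2/2 - 6*Z) = 1/2 + 6*Z - Z**2/2)
F(-46) + 40795 = (1/2 + 6*(-46) - 1/2*(-46)**2) + 40795 = (1/2 - 276 - 1/2*2116) + 40795 = (1/2 - 276 - 1058) + 40795 = -2667/2 + 40795 = 78923/2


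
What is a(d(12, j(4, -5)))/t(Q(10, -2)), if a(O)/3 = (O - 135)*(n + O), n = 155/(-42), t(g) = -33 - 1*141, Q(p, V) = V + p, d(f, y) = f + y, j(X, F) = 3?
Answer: 4750/203 ≈ 23.399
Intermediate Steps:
t(g) = -174 (t(g) = -33 - 141 = -174)
n = -155/42 (n = 155*(-1/42) = -155/42 ≈ -3.6905)
a(O) = 3*(-135 + O)*(-155/42 + O) (a(O) = 3*((O - 135)*(-155/42 + O)) = 3*((-135 + O)*(-155/42 + O)) = 3*(-135 + O)*(-155/42 + O))
a(d(12, j(4, -5)))/t(Q(10, -2)) = (20925/14 + 3*(12 + 3)**2 - 5825*(12 + 3)/14)/(-174) = (20925/14 + 3*15**2 - 5825/14*15)*(-1/174) = (20925/14 + 3*225 - 87375/14)*(-1/174) = (20925/14 + 675 - 87375/14)*(-1/174) = -28500/7*(-1/174) = 4750/203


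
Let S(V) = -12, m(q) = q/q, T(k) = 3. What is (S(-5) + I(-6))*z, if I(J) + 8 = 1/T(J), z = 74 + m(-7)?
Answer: -1475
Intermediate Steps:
m(q) = 1
z = 75 (z = 74 + 1 = 75)
I(J) = -23/3 (I(J) = -8 + 1/3 = -23/3)
(S(-5) + I(-6))*z = (-12 - 23/3)*75 = -59/3*75 = -1475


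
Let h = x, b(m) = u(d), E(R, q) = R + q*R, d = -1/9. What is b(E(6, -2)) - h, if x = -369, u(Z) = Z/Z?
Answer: 370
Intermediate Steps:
d = -⅑ (d = -1*⅑ = -⅑ ≈ -0.11111)
E(R, q) = R + R*q
u(Z) = 1
b(m) = 1
h = -369
b(E(6, -2)) - h = 1 - 1*(-369) = 1 + 369 = 370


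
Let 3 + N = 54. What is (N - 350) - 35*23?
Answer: -1104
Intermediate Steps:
N = 51 (N = -3 + 54 = 51)
(N - 350) - 35*23 = (51 - 350) - 35*23 = -299 - 805 = -1104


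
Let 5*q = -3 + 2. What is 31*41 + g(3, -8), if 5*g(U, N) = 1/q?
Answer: 1270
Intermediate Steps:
q = -⅕ (q = (-3 + 2)/5 = (⅕)*(-1) = -⅕ ≈ -0.20000)
g(U, N) = -1 (g(U, N) = 1/(5*(-⅕)) = (⅕)*(-5) = -1)
31*41 + g(3, -8) = 31*41 - 1 = 1271 - 1 = 1270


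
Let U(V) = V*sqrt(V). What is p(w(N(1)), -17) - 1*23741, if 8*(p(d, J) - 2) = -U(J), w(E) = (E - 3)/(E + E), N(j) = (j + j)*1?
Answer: -23739 + 17*I*sqrt(17)/8 ≈ -23739.0 + 8.7616*I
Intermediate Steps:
U(V) = V**(3/2)
N(j) = 2*j (N(j) = (2*j)*1 = 2*j)
w(E) = (-3 + E)/(2*E) (w(E) = (-3 + E)/((2*E)) = (-3 + E)*(1/(2*E)) = (-3 + E)/(2*E))
p(d, J) = 2 - J**(3/2)/8 (p(d, J) = 2 + (-J**(3/2))/8 = 2 - J**(3/2)/8)
p(w(N(1)), -17) - 1*23741 = (2 - (-17)*I*sqrt(17)/8) - 1*23741 = (2 - (-17)*I*sqrt(17)/8) - 23741 = (2 + 17*I*sqrt(17)/8) - 23741 = -23739 + 17*I*sqrt(17)/8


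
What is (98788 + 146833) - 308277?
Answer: -62656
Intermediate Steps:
(98788 + 146833) - 308277 = 245621 - 308277 = -62656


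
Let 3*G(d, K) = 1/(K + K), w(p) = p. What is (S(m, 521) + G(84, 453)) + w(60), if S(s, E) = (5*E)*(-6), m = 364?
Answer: -42319259/2718 ≈ -15570.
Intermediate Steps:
G(d, K) = 1/(6*K) (G(d, K) = 1/(3*(K + K)) = 1/(3*((2*K))) = (1/(2*K))/3 = 1/(6*K))
S(s, E) = -30*E
(S(m, 521) + G(84, 453)) + w(60) = (-30*521 + (1/6)/453) + 60 = (-15630 + (1/6)*(1/453)) + 60 = (-15630 + 1/2718) + 60 = -42482339/2718 + 60 = -42319259/2718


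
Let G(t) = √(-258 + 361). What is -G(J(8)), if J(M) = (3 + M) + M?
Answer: -√103 ≈ -10.149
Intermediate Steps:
J(M) = 3 + 2*M
G(t) = √103
-G(J(8)) = -√103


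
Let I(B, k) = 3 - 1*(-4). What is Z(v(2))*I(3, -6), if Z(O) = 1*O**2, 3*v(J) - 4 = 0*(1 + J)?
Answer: 112/9 ≈ 12.444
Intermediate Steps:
I(B, k) = 7 (I(B, k) = 3 + 4 = 7)
v(J) = 4/3 (v(J) = 4/3 + (0*(1 + J))/3 = 4/3 + (1/3)*0 = 4/3 + 0 = 4/3)
Z(O) = O**2
Z(v(2))*I(3, -6) = (4/3)**2*7 = (16/9)*7 = 112/9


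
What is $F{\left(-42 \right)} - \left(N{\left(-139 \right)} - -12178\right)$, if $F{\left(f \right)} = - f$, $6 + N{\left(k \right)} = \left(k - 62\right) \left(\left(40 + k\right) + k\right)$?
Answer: $-59968$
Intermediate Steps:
$N{\left(k \right)} = -6 + \left(-62 + k\right) \left(40 + 2 k\right)$ ($N{\left(k \right)} = -6 + \left(k - 62\right) \left(\left(40 + k\right) + k\right) = -6 + \left(-62 + k\right) \left(40 + 2 k\right)$)
$F{\left(-42 \right)} - \left(N{\left(-139 \right)} - -12178\right) = \left(-1\right) \left(-42\right) - \left(\left(-2486 - -11676 + 2 \left(-139\right)^{2}\right) - -12178\right) = 42 - \left(\left(-2486 + 11676 + 2 \cdot 19321\right) + 12178\right) = 42 - \left(\left(-2486 + 11676 + 38642\right) + 12178\right) = 42 - \left(47832 + 12178\right) = 42 - 60010 = -59968$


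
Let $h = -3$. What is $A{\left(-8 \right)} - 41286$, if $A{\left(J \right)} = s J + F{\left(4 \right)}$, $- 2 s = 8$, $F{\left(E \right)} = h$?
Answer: $-41257$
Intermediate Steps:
$F{\left(E \right)} = -3$
$s = -4$ ($s = \left(- \frac{1}{2}\right) 8 = -4$)
$A{\left(J \right)} = -3 - 4 J$ ($A{\left(J \right)} = - 4 J - 3 = -3 - 4 J$)
$A{\left(-8 \right)} - 41286 = \left(-3 - -32\right) - 41286 = \left(-3 + 32\right) - 41286 = 29 - 41286 = -41257$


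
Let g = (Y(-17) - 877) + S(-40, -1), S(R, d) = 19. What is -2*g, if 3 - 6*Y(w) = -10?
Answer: 5135/3 ≈ 1711.7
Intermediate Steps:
Y(w) = 13/6 (Y(w) = ½ - ⅙*(-10) = ½ + 5/3 = 13/6)
g = -5135/6 (g = (13/6 - 877) + 19 = -5249/6 + 19 = -5135/6 ≈ -855.83)
-2*g = -2*(-5135/6) = 5135/3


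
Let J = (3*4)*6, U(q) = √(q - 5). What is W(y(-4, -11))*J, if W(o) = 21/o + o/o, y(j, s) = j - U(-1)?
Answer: -2232/11 + 756*I*√6/11 ≈ -202.91 + 168.35*I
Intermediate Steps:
U(q) = √(-5 + q)
y(j, s) = j - I*√6 (y(j, s) = j - √(-5 - 1) = j - √(-6) = j - I*√6)
W(o) = 1 + 21/o (W(o) = 21/o + 1 = 1 + 21/o)
J = 72 (J = 12*6 = 72)
W(y(-4, -11))*J = ((21 + (-4 - I*√6))/(-4 - I*√6))*72 = ((17 - I*√6)/(-4 - I*√6))*72 = 72*(17 - I*√6)/(-4 - I*√6)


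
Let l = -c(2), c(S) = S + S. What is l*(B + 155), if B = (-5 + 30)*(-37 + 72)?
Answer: -4120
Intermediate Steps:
c(S) = 2*S
B = 875 (B = 25*35 = 875)
l = -4 (l = -2*2 = -1*4 = -4)
l*(B + 155) = -4*(875 + 155) = -4*1030 = -4120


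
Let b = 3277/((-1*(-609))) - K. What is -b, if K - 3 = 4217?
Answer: 88507/21 ≈ 4214.6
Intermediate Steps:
K = 4220 (K = 3 + 4217 = 4220)
b = -88507/21 (b = 3277/((-1*(-609))) - 1*4220 = 3277/609 - 4220 = 3277*(1/609) - 4220 = 113/21 - 4220 = -88507/21 ≈ -4214.6)
-b = -1*(-88507/21) = 88507/21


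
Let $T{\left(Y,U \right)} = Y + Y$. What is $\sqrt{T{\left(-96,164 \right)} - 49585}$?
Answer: $i \sqrt{49777} \approx 223.11 i$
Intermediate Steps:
$T{\left(Y,U \right)} = 2 Y$
$\sqrt{T{\left(-96,164 \right)} - 49585} = \sqrt{2 \left(-96\right) - 49585} = \sqrt{-192 - 49585} = \sqrt{-49777} = i \sqrt{49777}$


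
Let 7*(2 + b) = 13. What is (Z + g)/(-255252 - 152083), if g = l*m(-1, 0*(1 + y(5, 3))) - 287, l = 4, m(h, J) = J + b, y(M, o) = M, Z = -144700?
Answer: 1014913/2851345 ≈ 0.35594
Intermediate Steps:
b = -⅐ (b = -2 + (⅐)*13 = -2 + 13/7 = -⅐ ≈ -0.14286)
m(h, J) = -⅐ + J (m(h, J) = J - ⅐ = -⅐ + J)
g = -2013/7 (g = 4*(-⅐ + 0*(1 + 5)) - 287 = 4*(-⅐ + 0*6) - 287 = 4*(-⅐ + 0) - 287 = 4*(-⅐) - 287 = -4/7 - 287 = -2013/7 ≈ -287.57)
(Z + g)/(-255252 - 152083) = (-144700 - 2013/7)/(-255252 - 152083) = -1014913/7/(-407335) = -1014913/7*(-1/407335) = 1014913/2851345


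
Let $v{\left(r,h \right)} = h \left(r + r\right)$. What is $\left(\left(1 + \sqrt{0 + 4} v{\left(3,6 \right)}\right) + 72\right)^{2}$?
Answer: $21025$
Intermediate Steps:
$v{\left(r,h \right)} = 2 h r$ ($v{\left(r,h \right)} = h 2 r = 2 h r$)
$\left(\left(1 + \sqrt{0 + 4} v{\left(3,6 \right)}\right) + 72\right)^{2} = \left(\left(1 + \sqrt{0 + 4} \cdot 2 \cdot 6 \cdot 3\right) + 72\right)^{2} = \left(\left(1 + \sqrt{4} \cdot 36\right) + 72\right)^{2} = \left(\left(1 + 2 \cdot 36\right) + 72\right)^{2} = \left(\left(1 + 72\right) + 72\right)^{2} = \left(73 + 72\right)^{2} = 145^{2} = 21025$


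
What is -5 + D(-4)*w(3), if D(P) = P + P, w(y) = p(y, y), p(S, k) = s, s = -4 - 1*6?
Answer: 75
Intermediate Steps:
s = -10 (s = -4 - 6 = -10)
p(S, k) = -10
w(y) = -10
D(P) = 2*P
-5 + D(-4)*w(3) = -5 + (2*(-4))*(-10) = -5 - 8*(-10) = -5 + 80 = 75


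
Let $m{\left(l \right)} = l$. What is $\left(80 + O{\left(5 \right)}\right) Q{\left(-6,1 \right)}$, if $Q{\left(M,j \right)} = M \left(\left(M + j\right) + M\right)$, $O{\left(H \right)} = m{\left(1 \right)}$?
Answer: $5346$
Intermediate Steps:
$O{\left(H \right)} = 1$
$Q{\left(M,j \right)} = M \left(j + 2 M\right)$
$\left(80 + O{\left(5 \right)}\right) Q{\left(-6,1 \right)} = \left(80 + 1\right) \left(- 6 \left(1 + 2 \left(-6\right)\right)\right) = 81 \left(- 6 \left(1 - 12\right)\right) = 81 \left(\left(-6\right) \left(-11\right)\right) = 81 \cdot 66 = 5346$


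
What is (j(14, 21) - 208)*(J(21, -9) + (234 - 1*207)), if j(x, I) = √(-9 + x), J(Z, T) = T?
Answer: -3744 + 18*√5 ≈ -3703.8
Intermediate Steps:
(j(14, 21) - 208)*(J(21, -9) + (234 - 1*207)) = (√(-9 + 14) - 208)*(-9 + (234 - 1*207)) = (√5 - 208)*(-9 + (234 - 207)) = (-208 + √5)*(-9 + 27) = (-208 + √5)*18 = -3744 + 18*√5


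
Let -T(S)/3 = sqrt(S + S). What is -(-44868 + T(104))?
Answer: 44868 + 12*sqrt(13) ≈ 44911.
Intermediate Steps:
T(S) = -3*sqrt(2)*sqrt(S) (T(S) = -3*sqrt(S + S) = -3*sqrt(2)*sqrt(S))
-(-44868 + T(104)) = -(-44868 - 3*sqrt(2)*sqrt(104)) = -(-44868 - 3*sqrt(2)*2*sqrt(26)) = -(-44868 - 12*sqrt(13)) = 44868 + 12*sqrt(13)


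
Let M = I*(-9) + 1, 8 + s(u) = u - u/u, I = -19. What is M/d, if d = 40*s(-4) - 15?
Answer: -172/535 ≈ -0.32150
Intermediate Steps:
s(u) = -9 + u (s(u) = -8 + (u - u/u) = -8 + (u - 1*1) = -8 + (u - 1) = -8 + (-1 + u) = -9 + u)
M = 172 (M = -19*(-9) + 1 = 171 + 1 = 172)
d = -535 (d = 40*(-9 - 4) - 15 = 40*(-13) - 15 = -520 - 15 = -535)
M/d = 172/(-535) = 172*(-1/535) = -172/535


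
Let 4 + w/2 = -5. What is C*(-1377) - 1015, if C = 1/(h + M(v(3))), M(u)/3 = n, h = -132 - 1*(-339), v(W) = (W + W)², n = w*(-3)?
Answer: -41768/41 ≈ -1018.7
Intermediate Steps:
w = -18 (w = -8 + 2*(-5) = -8 - 10 = -18)
n = 54 (n = -18*(-3) = 54)
v(W) = 4*W² (v(W) = (2*W)² = 4*W²)
h = 207 (h = -132 + 339 = 207)
M(u) = 162 (M(u) = 3*54 = 162)
C = 1/369 (C = 1/(207 + 162) = 1/369 ≈ 0.0027100)
C*(-1377) - 1015 = (1/369)*(-1377) - 1015 = -153/41 - 1015 = -41768/41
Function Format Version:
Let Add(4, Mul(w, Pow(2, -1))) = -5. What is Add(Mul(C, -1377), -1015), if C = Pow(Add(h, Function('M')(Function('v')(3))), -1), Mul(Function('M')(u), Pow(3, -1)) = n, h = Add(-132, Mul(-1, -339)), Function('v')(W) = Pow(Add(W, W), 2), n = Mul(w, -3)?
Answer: Rational(-41768, 41) ≈ -1018.7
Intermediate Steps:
w = -18 (w = Add(-8, Mul(2, -5)) = Add(-8, -10) = -18)
n = 54 (n = Mul(-18, -3) = 54)
Function('v')(W) = Mul(4, Pow(W, 2)) (Function('v')(W) = Pow(Mul(2, W), 2) = Mul(4, Pow(W, 2)))
h = 207 (h = Add(-132, 339) = 207)
Function('M')(u) = 162 (Function('M')(u) = Mul(3, 54) = 162)
C = Rational(1, 369) (C = Pow(Add(207, 162), -1) = Pow(369, -1) = Rational(1, 369) ≈ 0.0027100)
Add(Mul(C, -1377), -1015) = Add(Mul(Rational(1, 369), -1377), -1015) = Add(Rational(-153, 41), -1015) = Rational(-41768, 41)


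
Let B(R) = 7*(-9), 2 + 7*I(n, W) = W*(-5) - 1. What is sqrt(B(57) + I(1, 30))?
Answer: 3*I*sqrt(462)/7 ≈ 9.2118*I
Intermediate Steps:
I(n, W) = -3/7 - 5*W/7 (I(n, W) = -2/7 + (W*(-5) - 1)/7 = -2/7 + (-5*W - 1)/7 = -2/7 + (-1 - 5*W)/7 = -2/7 + (-1/7 - 5*W/7) = -3/7 - 5*W/7)
B(R) = -63
sqrt(B(57) + I(1, 30)) = sqrt(-63 + (-3/7 - 5/7*30)) = sqrt(-63 + (-3/7 - 150/7)) = sqrt(-63 - 153/7) = sqrt(-594/7) = 3*I*sqrt(462)/7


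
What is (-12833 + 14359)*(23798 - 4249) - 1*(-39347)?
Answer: 29871121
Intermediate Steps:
(-12833 + 14359)*(23798 - 4249) - 1*(-39347) = 1526*19549 + 39347 = 29831774 + 39347 = 29871121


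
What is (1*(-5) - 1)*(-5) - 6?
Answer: 24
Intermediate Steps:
(1*(-5) - 1)*(-5) - 6 = (-5 - 1)*(-5) - 6 = -6*(-5) - 6 = 30 - 6 = 24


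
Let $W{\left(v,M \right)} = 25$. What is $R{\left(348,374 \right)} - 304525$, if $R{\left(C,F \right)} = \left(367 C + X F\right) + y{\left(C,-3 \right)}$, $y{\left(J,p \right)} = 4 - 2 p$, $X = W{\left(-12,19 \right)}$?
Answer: $-167449$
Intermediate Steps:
$X = 25$
$R{\left(C,F \right)} = 10 + 25 F + 367 C$ ($R{\left(C,F \right)} = \left(367 C + 25 F\right) + \left(4 - -6\right) = \left(25 F + 367 C\right) + \left(4 + 6\right) = \left(25 F + 367 C\right) + 10 = 10 + 25 F + 367 C$)
$R{\left(348,374 \right)} - 304525 = \left(10 + 25 \cdot 374 + 367 \cdot 348\right) - 304525 = \left(10 + 9350 + 127716\right) - 304525 = 137076 - 304525 = -167449$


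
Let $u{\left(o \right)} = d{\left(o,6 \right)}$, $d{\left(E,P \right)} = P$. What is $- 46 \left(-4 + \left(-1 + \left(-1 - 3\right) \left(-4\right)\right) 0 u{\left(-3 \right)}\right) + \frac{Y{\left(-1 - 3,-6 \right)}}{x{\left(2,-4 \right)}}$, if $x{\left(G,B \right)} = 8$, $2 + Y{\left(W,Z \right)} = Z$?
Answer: $183$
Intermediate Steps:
$Y{\left(W,Z \right)} = -2 + Z$
$u{\left(o \right)} = 6$
$- 46 \left(-4 + \left(-1 + \left(-1 - 3\right) \left(-4\right)\right) 0 u{\left(-3 \right)}\right) + \frac{Y{\left(-1 - 3,-6 \right)}}{x{\left(2,-4 \right)}} = - 46 \left(-4 + \left(-1 + \left(-1 - 3\right) \left(-4\right)\right) 0 \cdot 6\right) + \frac{-2 - 6}{8} = - 46 \left(-4 + \left(-1 - -16\right) 0 \cdot 6\right) - 1 = - 46 \left(-4 + \left(-1 + 16\right) 0 \cdot 6\right) - 1 = - 46 \left(-4 + 15 \cdot 0 \cdot 6\right) - 1 = - 46 \left(-4 + 0 \cdot 6\right) - 1 = - 46 \left(-4 + 0\right) - 1 = \left(-46\right) \left(-4\right) - 1 = 184 - 1 = 183$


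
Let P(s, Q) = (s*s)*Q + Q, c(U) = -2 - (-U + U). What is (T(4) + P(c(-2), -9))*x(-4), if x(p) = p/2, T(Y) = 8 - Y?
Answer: 82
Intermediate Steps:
c(U) = -2 (c(U) = -2 - 1*0 = -2 + 0 = -2)
P(s, Q) = Q + Q*s² (P(s, Q) = s²*Q + Q = Q*s² + Q = Q + Q*s²)
x(p) = p/2 (x(p) = p*(½) = p/2)
(T(4) + P(c(-2), -9))*x(-4) = ((8 - 1*4) - 9*(1 + (-2)²))*((½)*(-4)) = ((8 - 4) - 9*(1 + 4))*(-2) = (4 - 9*5)*(-2) = (4 - 45)*(-2) = -41*(-2) = 82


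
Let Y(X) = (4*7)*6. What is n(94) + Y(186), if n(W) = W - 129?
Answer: 133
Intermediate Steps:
n(W) = -129 + W
Y(X) = 168 (Y(X) = 28*6 = 168)
n(94) + Y(186) = (-129 + 94) + 168 = -35 + 168 = 133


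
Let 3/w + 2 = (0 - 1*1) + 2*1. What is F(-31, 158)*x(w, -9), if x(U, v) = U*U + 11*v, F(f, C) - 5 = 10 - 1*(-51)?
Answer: -5940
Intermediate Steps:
w = -3 (w = 3/(-2 + ((0 - 1*1) + 2*1)) = 3/(-2 + ((0 - 1) + 2)) = 3/(-2 + (-1 + 2)) = 3/(-2 + 1) = 3/(-1) = 3*(-1) = -3)
F(f, C) = 66 (F(f, C) = 5 + (10 - 1*(-51)) = 5 + (10 + 51) = 5 + 61 = 66)
x(U, v) = U**2 + 11*v
F(-31, 158)*x(w, -9) = 66*((-3)**2 + 11*(-9)) = 66*(9 - 99) = 66*(-90) = -5940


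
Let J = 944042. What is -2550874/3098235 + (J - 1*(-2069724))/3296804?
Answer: 3487307129/38399524590 ≈ 0.090816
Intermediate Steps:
-2550874/3098235 + (J - 1*(-2069724))/3296804 = -2550874/3098235 + (944042 - 1*(-2069724))/3296804 = -2550874*1/3098235 + (944042 + 2069724)*(1/3296804) = -2550874/3098235 + 3013766*(1/3296804) = -2550874/3098235 + 215269/235486 = 3487307129/38399524590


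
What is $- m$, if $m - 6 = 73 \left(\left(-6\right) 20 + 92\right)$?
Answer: $2038$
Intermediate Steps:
$m = -2038$ ($m = 6 + 73 \left(\left(-6\right) 20 + 92\right) = 6 + 73 \left(-120 + 92\right) = 6 + 73 \left(-28\right) = 6 - 2044 = -2038$)
$- m = \left(-1\right) \left(-2038\right) = 2038$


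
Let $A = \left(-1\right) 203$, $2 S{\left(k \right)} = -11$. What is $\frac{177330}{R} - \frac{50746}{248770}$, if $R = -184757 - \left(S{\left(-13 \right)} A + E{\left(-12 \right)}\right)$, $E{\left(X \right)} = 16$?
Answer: $- \frac{53547532667}{46243730915} \approx -1.1579$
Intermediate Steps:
$S{\left(k \right)} = - \frac{11}{2}$ ($S{\left(k \right)} = \frac{1}{2} \left(-11\right) = - \frac{11}{2}$)
$A = -203$
$R = - \frac{371779}{2}$ ($R = -184757 - \left(\left(- \frac{11}{2}\right) \left(-203\right) + 16\right) = -184757 - \left(\frac{2233}{2} + 16\right) = -184757 - \frac{2265}{2} = - \frac{371779}{2} \approx -1.8589 \cdot 10^{5}$)
$\frac{177330}{R} - \frac{50746}{248770} = \frac{177330}{- \frac{371779}{2}} - \frac{50746}{248770} = 177330 \left(- \frac{2}{371779}\right) - \frac{25373}{124385} = - \frac{354660}{371779} - \frac{25373}{124385} = - \frac{53547532667}{46243730915}$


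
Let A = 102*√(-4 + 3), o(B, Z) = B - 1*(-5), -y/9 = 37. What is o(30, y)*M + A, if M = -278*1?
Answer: -9730 + 102*I ≈ -9730.0 + 102.0*I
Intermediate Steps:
y = -333 (y = -9*37 = -333)
o(B, Z) = 5 + B (o(B, Z) = B + 5 = 5 + B)
A = 102*I (A = 102*√(-1) = 102*I ≈ 102.0*I)
M = -278
o(30, y)*M + A = (5 + 30)*(-278) + 102*I = 35*(-278) + 102*I = -9730 + 102*I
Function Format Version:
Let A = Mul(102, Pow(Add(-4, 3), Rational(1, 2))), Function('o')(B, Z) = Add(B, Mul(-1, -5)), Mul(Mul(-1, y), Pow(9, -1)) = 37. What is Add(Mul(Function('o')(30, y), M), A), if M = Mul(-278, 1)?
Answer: Add(-9730, Mul(102, I)) ≈ Add(-9730.0, Mul(102.00, I))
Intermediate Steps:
y = -333 (y = Mul(-9, 37) = -333)
Function('o')(B, Z) = Add(5, B) (Function('o')(B, Z) = Add(B, 5) = Add(5, B))
A = Mul(102, I) (A = Mul(102, Pow(-1, Rational(1, 2))) = Mul(102, I) ≈ Mul(102.00, I))
M = -278
Add(Mul(Function('o')(30, y), M), A) = Add(Mul(Add(5, 30), -278), Mul(102, I)) = Add(Mul(35, -278), Mul(102, I)) = Add(-9730, Mul(102, I))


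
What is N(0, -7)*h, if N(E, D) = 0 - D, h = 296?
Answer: 2072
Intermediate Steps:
N(E, D) = -D
N(0, -7)*h = -1*(-7)*296 = 7*296 = 2072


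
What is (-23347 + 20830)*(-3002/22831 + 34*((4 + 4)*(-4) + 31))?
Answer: 24827688/289 ≈ 85909.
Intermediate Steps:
(-23347 + 20830)*(-3002/22831 + 34*((4 + 4)*(-4) + 31)) = -2517*(-3002*1/22831 + 34*(8*(-4) + 31)) = -2517*(-38/289 + 34*(-32 + 31)) = -2517*(-38/289 + 34*(-1)) = -2517*(-38/289 - 34) = -2517*(-9864/289) = 24827688/289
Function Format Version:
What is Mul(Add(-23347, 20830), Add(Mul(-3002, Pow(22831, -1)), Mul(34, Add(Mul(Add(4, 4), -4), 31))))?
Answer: Rational(24827688, 289) ≈ 85909.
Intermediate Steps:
Mul(Add(-23347, 20830), Add(Mul(-3002, Pow(22831, -1)), Mul(34, Add(Mul(Add(4, 4), -4), 31)))) = Mul(-2517, Add(Mul(-3002, Rational(1, 22831)), Mul(34, Add(Mul(8, -4), 31)))) = Mul(-2517, Add(Rational(-38, 289), Mul(34, Add(-32, 31)))) = Mul(-2517, Add(Rational(-38, 289), Mul(34, -1))) = Mul(-2517, Add(Rational(-38, 289), -34)) = Mul(-2517, Rational(-9864, 289)) = Rational(24827688, 289)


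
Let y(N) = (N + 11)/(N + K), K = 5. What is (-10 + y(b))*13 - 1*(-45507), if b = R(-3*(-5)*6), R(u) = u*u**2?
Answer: 33089537028/729005 ≈ 45390.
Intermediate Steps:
R(u) = u**3
b = 729000 (b = (-3*(-5)*6)**3 = (15*6)**3 = 90**3 = 729000)
y(N) = (11 + N)/(5 + N) (y(N) = (N + 11)/(N + 5) = (11 + N)/(5 + N))
(-10 + y(b))*13 - 1*(-45507) = (-10 + (11 + 729000)/(5 + 729000))*13 - 1*(-45507) = (-10 + 729011/729005)*13 + 45507 = -6561039/729005*13 + 45507 = -85293507/729005 + 45507 = 33089537028/729005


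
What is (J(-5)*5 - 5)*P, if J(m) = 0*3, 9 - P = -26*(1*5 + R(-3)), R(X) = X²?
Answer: -1865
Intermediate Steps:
P = 373 (P = 9 - (-26)*(1*5 + (-3)²) = 9 - (-26)*(5 + 9) = 9 - (-26)*14 = 9 - 1*(-364) = 9 + 364 = 373)
J(m) = 0
(J(-5)*5 - 5)*P = (0*5 - 5)*373 = (0 - 5)*373 = -5*373 = -1865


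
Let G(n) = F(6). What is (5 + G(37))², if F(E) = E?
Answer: 121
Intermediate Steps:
G(n) = 6
(5 + G(37))² = (5 + 6)² = 11² = 121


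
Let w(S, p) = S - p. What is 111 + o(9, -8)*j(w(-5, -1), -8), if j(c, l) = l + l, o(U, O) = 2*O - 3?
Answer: 415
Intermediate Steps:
o(U, O) = -3 + 2*O
j(c, l) = 2*l
111 + o(9, -8)*j(w(-5, -1), -8) = 111 + (-3 + 2*(-8))*(2*(-8)) = 111 + (-3 - 16)*(-16) = 111 - 19*(-16) = 111 + 304 = 415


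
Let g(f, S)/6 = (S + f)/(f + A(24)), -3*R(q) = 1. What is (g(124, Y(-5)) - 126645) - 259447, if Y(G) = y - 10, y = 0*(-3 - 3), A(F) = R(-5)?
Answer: -143238080/371 ≈ -3.8609e+5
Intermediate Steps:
R(q) = -⅓ (R(q) = -⅓*1 = -⅓)
A(F) = -⅓
y = 0 (y = 0*(-6) = 0)
Y(G) = -10 (Y(G) = 0 - 10 = -10)
g(f, S) = 6*(S + f)/(-⅓ + f) (g(f, S) = 6*((S + f)/(f - ⅓)) = 6*((S + f)/(-⅓ + f)) = 6*(S + f)/(-⅓ + f))
(g(124, Y(-5)) - 126645) - 259447 = (18*(-10 + 124)/(-1 + 3*124) - 126645) - 259447 = (18*114/(-1 + 372) - 126645) - 259447 = (18*114/371 - 126645) - 259447 = (18*(1/371)*114 - 126645) - 259447 = (2052/371 - 126645) - 259447 = -46983243/371 - 259447 = -143238080/371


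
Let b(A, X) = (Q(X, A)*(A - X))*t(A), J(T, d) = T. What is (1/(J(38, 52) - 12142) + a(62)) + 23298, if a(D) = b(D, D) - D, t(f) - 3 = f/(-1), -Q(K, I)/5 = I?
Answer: 281248543/12104 ≈ 23236.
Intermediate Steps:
Q(K, I) = -5*I
t(f) = 3 - f (t(f) = 3 + f/(-1) = 3 + f*(-1) = 3 - f)
b(A, X) = -5*A*(3 - A)*(A - X) (b(A, X) = ((-5*A)*(A - X))*(3 - A) = (-5*A*(A - X))*(3 - A) = -5*A*(3 - A)*(A - X))
a(D) = -D (a(D) = 5*D*(-3 + D)*(D - D) - D = 5*D*(-3 + D)*0 - D = 0 - D = -D)
(1/(J(38, 52) - 12142) + a(62)) + 23298 = (1/(38 - 12142) - 1*62) + 23298 = (1/(-12104) - 62) + 23298 = (-1/12104 - 62) + 23298 = -750449/12104 + 23298 = 281248543/12104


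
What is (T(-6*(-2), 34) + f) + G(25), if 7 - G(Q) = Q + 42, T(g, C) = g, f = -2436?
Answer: -2484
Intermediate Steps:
G(Q) = -35 - Q (G(Q) = 7 - (Q + 42) = 7 - (42 + Q) = 7 + (-42 - Q) = -35 - Q)
(T(-6*(-2), 34) + f) + G(25) = (-6*(-2) - 2436) + (-35 - 1*25) = (12 - 2436) + (-35 - 25) = -2424 - 60 = -2484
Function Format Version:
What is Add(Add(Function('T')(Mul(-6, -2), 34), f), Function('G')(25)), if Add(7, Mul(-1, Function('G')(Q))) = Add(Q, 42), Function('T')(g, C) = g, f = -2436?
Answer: -2484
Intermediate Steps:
Function('G')(Q) = Add(-35, Mul(-1, Q)) (Function('G')(Q) = Add(7, Mul(-1, Add(Q, 42))) = Add(7, Mul(-1, Add(42, Q))) = Add(7, Add(-42, Mul(-1, Q))) = Add(-35, Mul(-1, Q)))
Add(Add(Function('T')(Mul(-6, -2), 34), f), Function('G')(25)) = Add(Add(Mul(-6, -2), -2436), Add(-35, Mul(-1, 25))) = Add(Add(12, -2436), Add(-35, -25)) = Add(-2424, -60) = -2484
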